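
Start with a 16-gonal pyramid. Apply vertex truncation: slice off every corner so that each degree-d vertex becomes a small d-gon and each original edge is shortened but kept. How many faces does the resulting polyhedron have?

The base solid has V = 17, E = 32, F = 17.
Truncation replaces each original edge-end by a new vertex, so V′ = 2E = 64.
Each original edge survives, and each old vertex of degree d contributes d new edges; summing degrees gives Σd = 2E, so E′ = E + 2E = 3E = 96.
Each original face survives and each original vertex becomes one new face: F′ = F + V = 34.

34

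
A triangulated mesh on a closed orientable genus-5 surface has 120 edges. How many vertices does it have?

32

χ = 2 − 2·5 = -8, and every face is a triangle so 3F = 2E.
F = 2E/3 = 80. Then V = -8 + E − F = -8 + 120 − 80 = 32.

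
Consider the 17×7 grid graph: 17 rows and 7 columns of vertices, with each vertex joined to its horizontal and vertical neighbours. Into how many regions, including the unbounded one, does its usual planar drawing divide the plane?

The grid has V = 17·7 = 119 vertices and E = 17·6 + 7·16 = 214 edges.
F = 2 − V + E = 2 − 119 + 214 = 97.

97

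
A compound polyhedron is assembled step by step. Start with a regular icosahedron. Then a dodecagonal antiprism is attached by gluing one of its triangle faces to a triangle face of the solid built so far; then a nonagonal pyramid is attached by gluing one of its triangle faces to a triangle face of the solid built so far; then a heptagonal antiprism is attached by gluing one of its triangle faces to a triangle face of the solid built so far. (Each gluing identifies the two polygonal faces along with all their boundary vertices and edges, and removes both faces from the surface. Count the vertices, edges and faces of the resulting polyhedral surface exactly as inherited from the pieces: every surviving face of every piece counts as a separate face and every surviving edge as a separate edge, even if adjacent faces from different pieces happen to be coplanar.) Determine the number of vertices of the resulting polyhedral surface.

A regular icosahedron: V=12, E=30, F=20.
Attach a dodecagonal antiprism (V=24, E=48, F=26) along a 3-gon: merge 3 vertices and 3 edges, delete both glued faces → V=33, E=75, F=44.
Attach a nonagonal pyramid (V=10, E=18, F=10) along a 3-gon: merge 3 vertices and 3 edges, delete both glued faces → V=40, E=90, F=52.
Attach a heptagonal antiprism (V=14, E=28, F=16) along a 3-gon: merge 3 vertices and 3 edges, delete both glued faces → V=51, E=115, F=66.
Check: V − E + F = 51 − 115 + 66 = 2.

51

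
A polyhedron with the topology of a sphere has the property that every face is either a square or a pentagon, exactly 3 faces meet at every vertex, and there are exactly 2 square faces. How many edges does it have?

Let x be the number of pentagons; then F = 2 + x.
Edge–face incidences: 2E = 4·2 + 5·x = 8 + 5x.
Every vertex has degree 3, so 3V = 2E.
Euler: V − E + F = 2 ⇒ (2E)/3 − E + (2 + x) = 2.
Multiply by 6: 2·(2E) − 3·(2E) + 6·(2 + x) = 12, i.e. 12 + 6x − (8 + 5x) = 12.
Collecting terms: x + 4 = 12, so x = 8.
Then 2E = 8 + 5·8 = 48, so E = 24, V = 2E/3 = 16, F = 2 + 8 = 10.

24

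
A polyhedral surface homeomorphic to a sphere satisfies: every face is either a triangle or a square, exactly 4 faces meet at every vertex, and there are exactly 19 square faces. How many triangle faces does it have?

Let x be the number of triangles; then F = 19 + x.
Edge–face incidences: 2E = 4·19 + 3·x = 76 + 3x.
Every vertex has degree 4, so 4V = 2E.
Euler: V − E + F = 2 ⇒ (2E)/4 − E + (19 + x) = 2.
Multiply by 8: 2·(2E) − 4·(2E) + 8·(19 + x) = 16, i.e. 152 + 8x − 2·(76 + 3x) = 16.
Collecting terms: 2x = 16, so x = 8.
Then 2E = 76 + 3·8 = 100, so E = 50, V = 2E/4 = 25, F = 19 + 8 = 27.

8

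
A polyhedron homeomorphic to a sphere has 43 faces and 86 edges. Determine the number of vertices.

Here V − E + F = 2.
V = 2 + E − F = 2 + 86 − 43 = 45.

45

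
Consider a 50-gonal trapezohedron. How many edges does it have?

The n-trapezohedron (dual of the n-antiprism) has V = 2·50 + 2 = 102, E = 4·50 = 200, F = 2·50 = 100.
Check: V − E + F = 102 − 200 + 100 = 2.

200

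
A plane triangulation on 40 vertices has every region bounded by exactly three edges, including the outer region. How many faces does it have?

76

In a plane triangulation 3F = 2E and V − E + F = 2, so F = 2V − 4 = 2·40 − 4 = 76.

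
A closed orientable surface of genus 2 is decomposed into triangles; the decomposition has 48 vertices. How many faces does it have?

χ = 2 − 2·2 = -2, and every face is a triangle so 3F = 2E.
V − E + F = -2 with E = 3F/2 gives 48 − (3/2 − 1)·F = -2, so F = 100 and E = 150.

100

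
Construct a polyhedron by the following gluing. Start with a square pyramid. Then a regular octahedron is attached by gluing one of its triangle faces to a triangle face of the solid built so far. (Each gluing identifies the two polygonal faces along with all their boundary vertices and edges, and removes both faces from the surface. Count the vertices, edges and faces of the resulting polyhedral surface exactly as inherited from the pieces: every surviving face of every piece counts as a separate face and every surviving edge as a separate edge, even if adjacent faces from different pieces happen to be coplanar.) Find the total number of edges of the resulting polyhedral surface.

A square pyramid: V=5, E=8, F=5.
Attach a regular octahedron (V=6, E=12, F=8) along a 3-gon: merge 3 vertices and 3 edges, delete both glued faces → V=8, E=17, F=11.
Check: V − E + F = 8 − 17 + 11 = 2.

17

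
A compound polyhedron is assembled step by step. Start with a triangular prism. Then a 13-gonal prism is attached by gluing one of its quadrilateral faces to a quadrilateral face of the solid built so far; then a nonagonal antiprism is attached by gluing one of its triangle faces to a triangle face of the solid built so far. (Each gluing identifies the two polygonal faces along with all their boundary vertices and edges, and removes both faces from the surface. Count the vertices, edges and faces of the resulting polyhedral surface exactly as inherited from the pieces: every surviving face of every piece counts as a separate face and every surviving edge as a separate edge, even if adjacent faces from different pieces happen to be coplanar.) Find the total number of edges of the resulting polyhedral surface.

A triangular prism: V=6, E=9, F=5.
Attach a 13-gonal prism (V=26, E=39, F=15) along a 4-gon: merge 4 vertices and 4 edges, delete both glued faces → V=28, E=44, F=18.
Attach a nonagonal antiprism (V=18, E=36, F=20) along a 3-gon: merge 3 vertices and 3 edges, delete both glued faces → V=43, E=77, F=36.
Check: V − E + F = 43 − 77 + 36 = 2.

77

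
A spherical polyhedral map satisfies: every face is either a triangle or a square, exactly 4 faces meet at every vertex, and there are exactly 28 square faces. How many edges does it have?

68

Let x be the number of triangles; then F = 28 + x.
Edge–face incidences: 2E = 4·28 + 3·x = 112 + 3x.
Every vertex has degree 4, so 4V = 2E.
Euler: V − E + F = 2 ⇒ (2E)/4 − E + (28 + x) = 2.
Multiply by 8: 2·(2E) − 4·(2E) + 8·(28 + x) = 16, i.e. 224 + 8x − 2·(112 + 3x) = 16.
Collecting terms: 2x = 16, so x = 8.
Then 2E = 112 + 3·8 = 136, so E = 68, V = 2E/4 = 34, F = 28 + 8 = 36.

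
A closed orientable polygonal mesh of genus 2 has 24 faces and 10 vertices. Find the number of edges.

36

For a closed orientable surface of genus 2, χ = 2 − 2·2 = -2.
E = V + F − (-2) = 10 + 24 − (-2) = 36.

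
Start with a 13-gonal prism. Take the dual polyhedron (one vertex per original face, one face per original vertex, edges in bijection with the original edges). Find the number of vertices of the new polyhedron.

The base solid has V = 26, E = 39, F = 15.
The dual swaps V and F and preserves E: V′ = F = 15, E′ = E = 39, F′ = V = 26.

15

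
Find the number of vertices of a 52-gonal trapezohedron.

The n-trapezohedron (dual of the n-antiprism) has V = 2·52 + 2 = 106, E = 4·52 = 208, F = 2·52 = 104.

106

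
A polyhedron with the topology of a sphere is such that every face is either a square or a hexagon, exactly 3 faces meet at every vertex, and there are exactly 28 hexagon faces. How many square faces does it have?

Let x be the number of squares; then F = 28 + x.
Edge–face incidences: 2E = 6·28 + 4·x = 168 + 4x.
Every vertex has degree 3, so 3V = 2E.
Euler: V − E + F = 2 ⇒ (2E)/3 − E + (28 + x) = 2.
Multiply by 6: 2·(2E) − 3·(2E) + 6·(28 + x) = 12, i.e. 168 + 6x − (168 + 4x) = 12.
Collecting terms: 2x = 12, so x = 6.
Then 2E = 168 + 4·6 = 192, so E = 96, V = 2E/3 = 64, F = 28 + 6 = 34.

6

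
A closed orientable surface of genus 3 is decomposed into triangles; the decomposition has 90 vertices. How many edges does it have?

282

χ = 2 − 2·3 = -4, and every face is a triangle so 3F = 2E.
V − E + F = -4 with E = 3F/2 gives 90 − (3/2 − 1)·F = -4, so F = 188 and E = 282.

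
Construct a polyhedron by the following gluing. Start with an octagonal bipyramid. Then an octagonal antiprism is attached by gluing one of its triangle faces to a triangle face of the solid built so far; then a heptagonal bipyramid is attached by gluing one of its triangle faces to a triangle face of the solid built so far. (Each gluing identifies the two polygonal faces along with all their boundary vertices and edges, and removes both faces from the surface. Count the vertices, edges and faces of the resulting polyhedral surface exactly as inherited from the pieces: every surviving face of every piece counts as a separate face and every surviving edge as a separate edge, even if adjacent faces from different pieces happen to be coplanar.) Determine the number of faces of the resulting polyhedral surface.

44

An octagonal bipyramid: V=10, E=24, F=16.
Attach an octagonal antiprism (V=16, E=32, F=18) along a 3-gon: merge 3 vertices and 3 edges, delete both glued faces → V=23, E=53, F=32.
Attach a heptagonal bipyramid (V=9, E=21, F=14) along a 3-gon: merge 3 vertices and 3 edges, delete both glued faces → V=29, E=71, F=44.
Check: V − E + F = 29 − 71 + 44 = 2.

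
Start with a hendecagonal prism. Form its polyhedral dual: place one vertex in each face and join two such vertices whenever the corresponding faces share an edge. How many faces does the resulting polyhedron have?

The base solid has V = 22, E = 33, F = 13.
The dual swaps V and F and preserves E: V′ = F = 13, E′ = E = 33, F′ = V = 22.

22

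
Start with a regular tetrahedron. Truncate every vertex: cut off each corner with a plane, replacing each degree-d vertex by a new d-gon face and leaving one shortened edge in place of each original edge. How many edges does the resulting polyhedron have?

18

The base solid has V = 4, E = 6, F = 4.
Truncation replaces each original edge-end by a new vertex, so V′ = 2E = 12.
Each original edge survives, and each old vertex of degree d contributes d new edges; summing degrees gives Σd = 2E, so E′ = E + 2E = 3E = 18.
Each original face survives and each original vertex becomes one new face: F′ = F + V = 8.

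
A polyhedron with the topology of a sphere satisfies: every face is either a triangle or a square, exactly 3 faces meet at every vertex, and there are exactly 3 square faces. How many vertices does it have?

Let x be the number of triangles; then F = 3 + x.
Edge–face incidences: 2E = 4·3 + 3·x = 12 + 3x.
Every vertex has degree 3, so 3V = 2E.
Euler: V − E + F = 2 ⇒ (2E)/3 − E + (3 + x) = 2.
Multiply by 6: 2·(2E) − 3·(2E) + 6·(3 + x) = 12, i.e. 18 + 6x − (12 + 3x) = 12.
Collecting terms: 3x + 6 = 12, so 3x = 6, so x = 2.
Then 2E = 12 + 3·2 = 18, so E = 9, V = 2E/3 = 6, F = 3 + 2 = 5.

6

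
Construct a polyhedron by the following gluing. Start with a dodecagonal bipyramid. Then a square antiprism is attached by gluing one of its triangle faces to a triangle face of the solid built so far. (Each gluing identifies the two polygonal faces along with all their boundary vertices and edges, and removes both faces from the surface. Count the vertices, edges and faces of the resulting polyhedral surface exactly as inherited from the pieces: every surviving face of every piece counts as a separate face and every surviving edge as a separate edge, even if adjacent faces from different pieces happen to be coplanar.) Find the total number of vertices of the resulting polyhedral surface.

A dodecagonal bipyramid: V=14, E=36, F=24.
Attach a square antiprism (V=8, E=16, F=10) along a 3-gon: merge 3 vertices and 3 edges, delete both glued faces → V=19, E=49, F=32.
Check: V − E + F = 19 − 49 + 32 = 2.

19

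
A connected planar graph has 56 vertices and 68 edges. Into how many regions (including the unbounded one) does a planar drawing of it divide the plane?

14

Euler's formula for a connected plane graph: V − E + F = 2, so F = 2 − 56 + 68 = 14.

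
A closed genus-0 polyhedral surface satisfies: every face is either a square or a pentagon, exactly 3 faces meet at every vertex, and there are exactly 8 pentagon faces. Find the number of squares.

Let x be the number of squares; then F = 8 + x.
Edge–face incidences: 2E = 5·8 + 4·x = 40 + 4x.
Every vertex has degree 3, so 3V = 2E.
Euler: V − E + F = 2 ⇒ (2E)/3 − E + (8 + x) = 2.
Multiply by 6: 2·(2E) − 3·(2E) + 6·(8 + x) = 12, i.e. 48 + 6x − (40 + 4x) = 12.
Collecting terms: 2x + 8 = 12, so 2x = 4, so x = 2.
Then 2E = 40 + 4·2 = 48, so E = 24, V = 2E/3 = 16, F = 8 + 2 = 10.

2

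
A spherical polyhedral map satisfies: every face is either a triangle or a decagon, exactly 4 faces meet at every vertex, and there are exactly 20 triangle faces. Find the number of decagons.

Let x be the number of decagons; then F = 20 + x.
Edge–face incidences: 2E = 3·20 + 10·x = 60 + 10x.
Every vertex has degree 4, so 4V = 2E.
Euler: V − E + F = 2 ⇒ (2E)/4 − E + (20 + x) = 2.
Multiply by 8: 2·(2E) − 4·(2E) + 8·(20 + x) = 16, i.e. 160 + 8x − 2·(60 + 10x) = 16.
Collecting terms: −12x + 40 = 16, so −12x = −24, so x = 2.
Then 2E = 60 + 10·2 = 80, so E = 40, V = 2E/4 = 20, F = 20 + 2 = 22.

2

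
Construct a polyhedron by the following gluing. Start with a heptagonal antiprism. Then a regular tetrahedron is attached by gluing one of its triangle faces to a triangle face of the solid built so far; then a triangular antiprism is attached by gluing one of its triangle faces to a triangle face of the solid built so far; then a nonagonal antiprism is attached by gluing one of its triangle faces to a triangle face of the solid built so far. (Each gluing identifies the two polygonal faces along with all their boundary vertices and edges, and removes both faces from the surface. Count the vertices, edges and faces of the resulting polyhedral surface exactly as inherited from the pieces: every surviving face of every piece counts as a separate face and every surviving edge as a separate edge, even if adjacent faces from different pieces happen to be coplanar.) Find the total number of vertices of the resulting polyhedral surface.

33

A heptagonal antiprism: V=14, E=28, F=16.
Attach a regular tetrahedron (V=4, E=6, F=4) along a 3-gon: merge 3 vertices and 3 edges, delete both glued faces → V=15, E=31, F=18.
Attach a triangular antiprism (V=6, E=12, F=8) along a 3-gon: merge 3 vertices and 3 edges, delete both glued faces → V=18, E=40, F=24.
Attach a nonagonal antiprism (V=18, E=36, F=20) along a 3-gon: merge 3 vertices and 3 edges, delete both glued faces → V=33, E=73, F=42.
Check: V − E + F = 33 − 73 + 42 = 2.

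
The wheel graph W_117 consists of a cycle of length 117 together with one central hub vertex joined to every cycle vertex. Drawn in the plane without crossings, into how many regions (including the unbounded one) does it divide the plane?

118

W_117 has V = 117 + 1 = 118 vertices and E = 2·117 = 234 edges.
By Euler's formula F = 2 − V + E = 2 − 118 + 234 = 118.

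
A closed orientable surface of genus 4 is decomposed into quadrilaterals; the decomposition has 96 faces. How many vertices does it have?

χ = 2 − 2·4 = -6, and every face is a square so 4F = 2E.
E = 4·96/2 = 192. Then V = -6 + E − F = -6 + 192 − 96 = 90.

90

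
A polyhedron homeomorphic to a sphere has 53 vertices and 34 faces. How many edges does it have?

85

Here V − E + F = 2.
E = V + F − (2) = 53 + 34 − (2) = 85.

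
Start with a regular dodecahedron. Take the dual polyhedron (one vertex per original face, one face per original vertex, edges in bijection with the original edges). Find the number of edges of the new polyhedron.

The base solid has V = 20, E = 30, F = 12.
The dual swaps V and F and preserves E: V′ = F = 12, E′ = E = 30, F′ = V = 20.

30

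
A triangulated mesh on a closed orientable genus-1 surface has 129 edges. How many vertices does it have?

43

χ = 2 − 2·1 = 0, and every face is a triangle so 3F = 2E.
F = 2E/3 = 86. Then V = 0 + E − F = 0 + 129 − 86 = 43.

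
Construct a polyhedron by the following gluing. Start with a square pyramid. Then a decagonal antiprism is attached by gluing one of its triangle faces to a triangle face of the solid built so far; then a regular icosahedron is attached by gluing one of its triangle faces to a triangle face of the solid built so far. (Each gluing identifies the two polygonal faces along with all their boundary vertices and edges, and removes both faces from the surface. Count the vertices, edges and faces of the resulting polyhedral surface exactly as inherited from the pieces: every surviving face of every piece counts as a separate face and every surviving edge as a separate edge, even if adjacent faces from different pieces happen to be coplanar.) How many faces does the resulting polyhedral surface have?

A square pyramid: V=5, E=8, F=5.
Attach a decagonal antiprism (V=20, E=40, F=22) along a 3-gon: merge 3 vertices and 3 edges, delete both glued faces → V=22, E=45, F=25.
Attach a regular icosahedron (V=12, E=30, F=20) along a 3-gon: merge 3 vertices and 3 edges, delete both glued faces → V=31, E=72, F=43.
Check: V − E + F = 31 − 72 + 43 = 2.

43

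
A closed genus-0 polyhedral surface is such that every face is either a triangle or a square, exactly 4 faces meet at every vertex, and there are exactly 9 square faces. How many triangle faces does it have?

Let x be the number of triangles; then F = 9 + x.
Edge–face incidences: 2E = 4·9 + 3·x = 36 + 3x.
Every vertex has degree 4, so 4V = 2E.
Euler: V − E + F = 2 ⇒ (2E)/4 − E + (9 + x) = 2.
Multiply by 8: 2·(2E) − 4·(2E) + 8·(9 + x) = 16, i.e. 72 + 8x − 2·(36 + 3x) = 16.
Collecting terms: 2x = 16, so x = 8.
Then 2E = 36 + 3·8 = 60, so E = 30, V = 2E/4 = 15, F = 9 + 8 = 17.

8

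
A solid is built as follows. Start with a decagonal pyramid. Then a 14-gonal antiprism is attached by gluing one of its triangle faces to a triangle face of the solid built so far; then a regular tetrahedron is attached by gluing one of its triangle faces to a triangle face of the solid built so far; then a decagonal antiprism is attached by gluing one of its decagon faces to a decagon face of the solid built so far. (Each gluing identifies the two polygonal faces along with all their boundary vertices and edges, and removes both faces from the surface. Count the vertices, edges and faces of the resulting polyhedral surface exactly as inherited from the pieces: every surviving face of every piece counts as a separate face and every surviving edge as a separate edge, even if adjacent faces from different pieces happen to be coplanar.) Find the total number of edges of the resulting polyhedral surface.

106

A decagonal pyramid: V=11, E=20, F=11.
Attach a 14-gonal antiprism (V=28, E=56, F=30) along a 3-gon: merge 3 vertices and 3 edges, delete both glued faces → V=36, E=73, F=39.
Attach a regular tetrahedron (V=4, E=6, F=4) along a 3-gon: merge 3 vertices and 3 edges, delete both glued faces → V=37, E=76, F=41.
Attach a decagonal antiprism (V=20, E=40, F=22) along a 10-gon: merge 10 vertices and 10 edges, delete both glued faces → V=47, E=106, F=61.
Check: V − E + F = 47 − 106 + 61 = 2.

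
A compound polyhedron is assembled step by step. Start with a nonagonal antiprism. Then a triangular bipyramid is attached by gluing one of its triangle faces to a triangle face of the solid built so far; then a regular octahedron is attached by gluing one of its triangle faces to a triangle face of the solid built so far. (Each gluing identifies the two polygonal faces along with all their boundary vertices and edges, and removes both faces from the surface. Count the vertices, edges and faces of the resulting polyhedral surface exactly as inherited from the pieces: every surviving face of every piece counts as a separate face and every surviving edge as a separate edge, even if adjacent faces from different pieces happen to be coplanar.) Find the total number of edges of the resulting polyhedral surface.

51

A nonagonal antiprism: V=18, E=36, F=20.
Attach a triangular bipyramid (V=5, E=9, F=6) along a 3-gon: merge 3 vertices and 3 edges, delete both glued faces → V=20, E=42, F=24.
Attach a regular octahedron (V=6, E=12, F=8) along a 3-gon: merge 3 vertices and 3 edges, delete both glued faces → V=23, E=51, F=30.
Check: V − E + F = 23 − 51 + 30 = 2.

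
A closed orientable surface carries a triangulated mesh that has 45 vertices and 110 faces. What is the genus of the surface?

Every face is a triangle, so 2E = 3·110 = 330, giving E = 165.
χ = V − E + F = 45 − 165 + 110 = -10.
For a closed orientable surface χ = 2 − 2g, so g = (2 − (-10))/2 = 6.

6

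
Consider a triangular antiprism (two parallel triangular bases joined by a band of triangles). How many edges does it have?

An antiprism on an n-gon has two n-gon caps and 2n triangles: V = 2·3 = 6, E = 4·3 = 12, F = 2·3 + 2 = 8.

12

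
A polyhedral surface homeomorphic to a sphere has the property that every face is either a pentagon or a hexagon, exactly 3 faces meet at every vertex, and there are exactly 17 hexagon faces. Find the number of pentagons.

12

Let x be the number of pentagons; then F = 17 + x.
Edge–face incidences: 2E = 6·17 + 5·x = 102 + 5x.
Every vertex has degree 3, so 3V = 2E.
Euler: V − E + F = 2 ⇒ (2E)/3 − E + (17 + x) = 2.
Multiply by 6: 2·(2E) − 3·(2E) + 6·(17 + x) = 12, i.e. 102 + 6x − (102 + 5x) = 12.
Collecting terms: x = 12.
Then 2E = 102 + 5·12 = 162, so E = 81, V = 2E/3 = 54, F = 17 + 12 = 29.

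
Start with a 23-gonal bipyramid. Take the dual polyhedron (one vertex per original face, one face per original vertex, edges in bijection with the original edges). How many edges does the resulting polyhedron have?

69

The base solid has V = 25, E = 69, F = 46.
The dual swaps V and F and preserves E: V′ = F = 46, E′ = E = 69, F′ = V = 25.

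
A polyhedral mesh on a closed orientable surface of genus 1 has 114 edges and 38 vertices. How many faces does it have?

For a closed orientable surface of genus 1, χ = 2 − 2·1 = 0.
F = 0 − V + E = 0 − 38 + 114 = 76.

76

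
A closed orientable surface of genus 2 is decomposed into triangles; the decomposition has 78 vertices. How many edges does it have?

χ = 2 − 2·2 = -2, and every face is a triangle so 3F = 2E.
V − E + F = -2 with E = 3F/2 gives 78 − (3/2 − 1)·F = -2, so F = 160 and E = 240.

240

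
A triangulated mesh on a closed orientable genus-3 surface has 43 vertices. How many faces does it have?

χ = 2 − 2·3 = -4, and every face is a triangle so 3F = 2E.
V − E + F = -4 with E = 3F/2 gives 43 − (3/2 − 1)·F = -4, so F = 94 and E = 141.

94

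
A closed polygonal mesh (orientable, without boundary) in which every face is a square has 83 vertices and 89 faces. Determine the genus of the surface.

4

Every face is a square, so 2E = 4·89 = 356, giving E = 178.
χ = V − E + F = 83 − 178 + 89 = -6.
For a closed orientable surface χ = 2 − 2g, so g = (2 − (-6))/2 = 4.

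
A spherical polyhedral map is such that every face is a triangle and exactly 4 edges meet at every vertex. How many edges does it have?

12

Each face has 3 edges and each edge borders two faces, so 2E = 3F.
Each vertex has degree 4, so 4V = 2E and hence V = 3F/4.
Euler: V − E + F = 2 ⇒ (3F/4) − (3F/2) + F = 2.
Multiply by 8: (6 − 12 + 8)F = 16, i.e. 2F = 16.
So F = 8, E = 3·8/2 = 12, V = 3·8/4 = 6.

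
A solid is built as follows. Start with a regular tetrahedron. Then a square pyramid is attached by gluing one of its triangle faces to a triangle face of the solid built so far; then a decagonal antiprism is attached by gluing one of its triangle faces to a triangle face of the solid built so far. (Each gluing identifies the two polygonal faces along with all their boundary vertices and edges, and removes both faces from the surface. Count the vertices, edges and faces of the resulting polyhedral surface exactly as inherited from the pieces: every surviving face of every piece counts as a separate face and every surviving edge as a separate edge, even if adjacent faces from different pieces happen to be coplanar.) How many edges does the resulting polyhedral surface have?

48

A regular tetrahedron: V=4, E=6, F=4.
Attach a square pyramid (V=5, E=8, F=5) along a 3-gon: merge 3 vertices and 3 edges, delete both glued faces → V=6, E=11, F=7.
Attach a decagonal antiprism (V=20, E=40, F=22) along a 3-gon: merge 3 vertices and 3 edges, delete both glued faces → V=23, E=48, F=27.
Check: V − E + F = 23 − 48 + 27 = 2.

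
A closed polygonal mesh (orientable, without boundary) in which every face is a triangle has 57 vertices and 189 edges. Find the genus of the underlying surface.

Every face is a triangle and each edge borders two faces, so 3F = 2·189, giving F = 126.
χ = V − E + F = 57 − 189 + 126 = -6.
For a closed orientable surface χ = 2 − 2g, so g = (2 − (-6))/2 = 4.

4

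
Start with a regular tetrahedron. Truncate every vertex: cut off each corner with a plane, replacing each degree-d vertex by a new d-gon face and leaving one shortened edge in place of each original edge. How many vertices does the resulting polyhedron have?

12

The base solid has V = 4, E = 6, F = 4.
Truncation replaces each original edge-end by a new vertex, so V′ = 2E = 12.
Each original edge survives, and each old vertex of degree d contributes d new edges; summing degrees gives Σd = 2E, so E′ = E + 2E = 3E = 18.
Each original face survives and each original vertex becomes one new face: F′ = F + V = 8.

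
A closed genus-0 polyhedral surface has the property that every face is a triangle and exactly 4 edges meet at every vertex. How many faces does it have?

8

Each face has 3 edges and each edge borders two faces, so 2E = 3F.
Each vertex has degree 4, so 4V = 2E and hence V = 3F/4.
Euler: V − E + F = 2 ⇒ (3F/4) − (3F/2) + F = 2.
Multiply by 8: (6 − 12 + 8)F = 16, i.e. 2F = 16.
So F = 8, E = 3·8/2 = 12, V = 3·8/4 = 6.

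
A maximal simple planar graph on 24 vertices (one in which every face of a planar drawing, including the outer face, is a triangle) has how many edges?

In a plane triangulation 3F = 2E and V − E + F = 2, so E = 3V − 6 = 3·24 − 6 = 66.

66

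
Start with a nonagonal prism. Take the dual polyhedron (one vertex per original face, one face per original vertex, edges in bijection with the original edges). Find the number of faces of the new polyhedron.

The base solid has V = 18, E = 27, F = 11.
The dual swaps V and F and preserves E: V′ = F = 11, E′ = E = 27, F′ = V = 18.

18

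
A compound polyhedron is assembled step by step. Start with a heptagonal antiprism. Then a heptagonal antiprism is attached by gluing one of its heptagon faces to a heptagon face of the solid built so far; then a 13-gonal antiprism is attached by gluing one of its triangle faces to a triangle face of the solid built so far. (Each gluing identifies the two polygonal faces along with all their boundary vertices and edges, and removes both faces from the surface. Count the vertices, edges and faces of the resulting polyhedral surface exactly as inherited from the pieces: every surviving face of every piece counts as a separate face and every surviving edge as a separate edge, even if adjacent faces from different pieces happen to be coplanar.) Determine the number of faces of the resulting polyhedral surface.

56

A heptagonal antiprism: V=14, E=28, F=16.
Attach a heptagonal antiprism (V=14, E=28, F=16) along a 7-gon: merge 7 vertices and 7 edges, delete both glued faces → V=21, E=49, F=30.
Attach a 13-gonal antiprism (V=26, E=52, F=28) along a 3-gon: merge 3 vertices and 3 edges, delete both glued faces → V=44, E=98, F=56.
Check: V − E + F = 44 − 98 + 56 = 2.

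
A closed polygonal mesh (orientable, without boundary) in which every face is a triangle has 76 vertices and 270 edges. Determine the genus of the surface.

8

Every face is a triangle and each edge borders two faces, so 3F = 2·270, giving F = 180.
χ = V − E + F = 76 − 270 + 180 = -14.
For a closed orientable surface χ = 2 − 2g, so g = (2 − (-14))/2 = 8.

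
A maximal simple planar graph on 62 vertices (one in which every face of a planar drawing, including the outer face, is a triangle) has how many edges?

180

In a plane triangulation 3F = 2E and V − E + F = 2, so E = 3V − 6 = 3·62 − 6 = 180.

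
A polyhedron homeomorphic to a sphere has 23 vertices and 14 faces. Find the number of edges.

Here V − E + F = 2.
E = V + F − (2) = 23 + 14 − (2) = 35.

35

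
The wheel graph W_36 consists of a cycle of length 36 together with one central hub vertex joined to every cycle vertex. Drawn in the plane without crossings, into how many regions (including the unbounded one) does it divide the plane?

37

W_36 has V = 36 + 1 = 37 vertices and E = 2·36 = 72 edges.
By Euler's formula F = 2 − V + E = 2 − 37 + 72 = 37.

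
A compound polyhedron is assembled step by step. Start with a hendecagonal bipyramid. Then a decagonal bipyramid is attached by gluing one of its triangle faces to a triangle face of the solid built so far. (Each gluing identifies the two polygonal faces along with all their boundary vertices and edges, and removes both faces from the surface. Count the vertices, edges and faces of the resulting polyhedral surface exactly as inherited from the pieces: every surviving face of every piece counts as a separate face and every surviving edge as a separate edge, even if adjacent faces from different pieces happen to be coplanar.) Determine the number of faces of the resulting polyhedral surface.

A hendecagonal bipyramid: V=13, E=33, F=22.
Attach a decagonal bipyramid (V=12, E=30, F=20) along a 3-gon: merge 3 vertices and 3 edges, delete both glued faces → V=22, E=60, F=40.
Check: V − E + F = 22 − 60 + 40 = 2.

40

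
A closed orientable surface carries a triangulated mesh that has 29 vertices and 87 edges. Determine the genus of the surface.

1

Every face is a triangle and each edge borders two faces, so 3F = 2·87, giving F = 58.
χ = V − E + F = 29 − 87 + 58 = 0.
For a closed orientable surface χ = 2 − 2g, so g = (2 − (0))/2 = 1.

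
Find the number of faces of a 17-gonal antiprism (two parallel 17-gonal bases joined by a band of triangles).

An antiprism on an n-gon has two n-gon caps and 2n triangles: V = 2·17 = 34, E = 4·17 = 68, F = 2·17 + 2 = 36.
Check: V − E + F = 34 − 68 + 36 = 2.

36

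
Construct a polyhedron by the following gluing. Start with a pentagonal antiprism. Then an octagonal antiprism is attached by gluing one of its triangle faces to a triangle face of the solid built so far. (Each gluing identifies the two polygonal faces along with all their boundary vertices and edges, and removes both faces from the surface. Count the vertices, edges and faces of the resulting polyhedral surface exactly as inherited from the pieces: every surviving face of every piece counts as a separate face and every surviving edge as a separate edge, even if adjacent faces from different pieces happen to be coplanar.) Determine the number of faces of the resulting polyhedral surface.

A pentagonal antiprism: V=10, E=20, F=12.
Attach an octagonal antiprism (V=16, E=32, F=18) along a 3-gon: merge 3 vertices and 3 edges, delete both glued faces → V=23, E=49, F=28.
Check: V − E + F = 23 − 49 + 28 = 2.

28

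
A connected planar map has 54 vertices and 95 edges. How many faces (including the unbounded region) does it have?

43

Euler's formula for a connected plane graph: V − E + F = 2, so F = 2 − 54 + 95 = 43.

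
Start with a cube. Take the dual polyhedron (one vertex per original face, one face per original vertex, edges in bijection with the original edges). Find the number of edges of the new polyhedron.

12

The base solid has V = 8, E = 12, F = 6.
The dual swaps V and F and preserves E: V′ = F = 6, E′ = E = 12, F′ = V = 8.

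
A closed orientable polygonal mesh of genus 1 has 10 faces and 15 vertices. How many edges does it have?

25

For a closed orientable surface of genus 1, χ = 2 − 2·1 = 0.
E = V + F − (0) = 15 + 10 − (0) = 25.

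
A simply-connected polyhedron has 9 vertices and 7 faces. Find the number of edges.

Here V − E + F = 2.
E = V + F − (2) = 9 + 7 − (2) = 14.

14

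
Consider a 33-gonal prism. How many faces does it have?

35

A prism on an n-gon has two n-gon bases and n rectangular sides: V = 2·33 = 66, E = 3·33 = 99, F = 33 + 2 = 35.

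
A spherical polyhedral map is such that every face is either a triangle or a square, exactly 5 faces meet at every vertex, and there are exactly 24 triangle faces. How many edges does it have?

40

Let x be the number of squares; then F = 24 + x.
Edge–face incidences: 2E = 3·24 + 4·x = 72 + 4x.
Every vertex has degree 5, so 5V = 2E.
Euler: V − E + F = 2 ⇒ (2E)/5 − E + (24 + x) = 2.
Multiply by 10: 2·(2E) − 5·(2E) + 10·(24 + x) = 20, i.e. 240 + 10x − 3·(72 + 4x) = 20.
Collecting terms: −2x + 24 = 20, so −2x = −4, so x = 2.
Then 2E = 72 + 4·2 = 80, so E = 40, V = 2E/5 = 16, F = 24 + 2 = 26.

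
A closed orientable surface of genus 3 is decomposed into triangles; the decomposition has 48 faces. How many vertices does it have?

χ = 2 − 2·3 = -4, and every face is a triangle so 3F = 2E.
E = 3·48/2 = 72. Then V = -4 + E − F = -4 + 72 − 48 = 20.

20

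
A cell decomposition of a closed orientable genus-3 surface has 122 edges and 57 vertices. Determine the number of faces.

61

For a closed orientable surface of genus 3, χ = 2 − 2·3 = -4.
F = -4 − V + E = -4 − 57 + 122 = 61.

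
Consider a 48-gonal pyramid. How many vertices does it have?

A pyramid on an n-gon base has one n-gon and n triangles: V = 48 + 1 = 49, E = 2·48 = 96, F = 48 + 1 = 49.

49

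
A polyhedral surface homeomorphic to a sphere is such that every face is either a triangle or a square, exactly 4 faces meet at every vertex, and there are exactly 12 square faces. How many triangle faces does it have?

Let x be the number of triangles; then F = 12 + x.
Edge–face incidences: 2E = 4·12 + 3·x = 48 + 3x.
Every vertex has degree 4, so 4V = 2E.
Euler: V − E + F = 2 ⇒ (2E)/4 − E + (12 + x) = 2.
Multiply by 8: 2·(2E) − 4·(2E) + 8·(12 + x) = 16, i.e. 96 + 8x − 2·(48 + 3x) = 16.
Collecting terms: 2x = 16, so x = 8.
Then 2E = 48 + 3·8 = 72, so E = 36, V = 2E/4 = 18, F = 12 + 8 = 20.

8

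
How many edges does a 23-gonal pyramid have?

A pyramid on an n-gon base has one n-gon and n triangles: V = 23 + 1 = 24, E = 2·23 = 46, F = 23 + 1 = 24.

46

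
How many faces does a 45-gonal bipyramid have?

90

A bipyramid over an n-gon has 2n triangular faces and n + 2 vertices: V = 45 + 2 = 47, E = 3·45 = 135, F = 2·45 = 90.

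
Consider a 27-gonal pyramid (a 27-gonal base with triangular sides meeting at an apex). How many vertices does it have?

28

A pyramid on an n-gon base has one n-gon and n triangles: V = 27 + 1 = 28, E = 2·27 = 54, F = 27 + 1 = 28.
Check: V − E + F = 28 − 54 + 28 = 2.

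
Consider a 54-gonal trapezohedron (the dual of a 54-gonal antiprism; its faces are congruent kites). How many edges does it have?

The n-trapezohedron (dual of the n-antiprism) has V = 2·54 + 2 = 110, E = 4·54 = 216, F = 2·54 = 108.

216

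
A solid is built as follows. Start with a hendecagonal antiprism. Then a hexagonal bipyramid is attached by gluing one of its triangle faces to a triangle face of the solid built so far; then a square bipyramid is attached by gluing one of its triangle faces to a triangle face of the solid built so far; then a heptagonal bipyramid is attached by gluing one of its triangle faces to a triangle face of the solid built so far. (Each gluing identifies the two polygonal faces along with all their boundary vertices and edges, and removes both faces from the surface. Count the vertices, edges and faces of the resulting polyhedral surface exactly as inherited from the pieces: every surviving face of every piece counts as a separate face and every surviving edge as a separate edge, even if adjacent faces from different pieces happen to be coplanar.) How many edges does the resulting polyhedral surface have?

86

A hendecagonal antiprism: V=22, E=44, F=24.
Attach a hexagonal bipyramid (V=8, E=18, F=12) along a 3-gon: merge 3 vertices and 3 edges, delete both glued faces → V=27, E=59, F=34.
Attach a square bipyramid (V=6, E=12, F=8) along a 3-gon: merge 3 vertices and 3 edges, delete both glued faces → V=30, E=68, F=40.
Attach a heptagonal bipyramid (V=9, E=21, F=14) along a 3-gon: merge 3 vertices and 3 edges, delete both glued faces → V=36, E=86, F=52.
Check: V − E + F = 36 − 86 + 52 = 2.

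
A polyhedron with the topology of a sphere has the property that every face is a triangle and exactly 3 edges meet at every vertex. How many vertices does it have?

4

Each face has 3 edges and each edge borders two faces, so 2E = 3F.
Each vertex has degree 3, so 3V = 2E and hence V = 3F/3.
Euler: V − E + F = 2 ⇒ (3F/3) − (3F/2) + F = 2.
Multiply by 6: (6 − 9 + 6)F = 12, i.e. 3F = 12.
So F = 4, E = 3·4/2 = 6, V = 3·4/3 = 4.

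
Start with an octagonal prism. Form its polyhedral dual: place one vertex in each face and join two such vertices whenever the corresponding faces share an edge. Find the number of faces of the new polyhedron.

The base solid has V = 16, E = 24, F = 10.
The dual swaps V and F and preserves E: V′ = F = 10, E′ = E = 24, F′ = V = 16.

16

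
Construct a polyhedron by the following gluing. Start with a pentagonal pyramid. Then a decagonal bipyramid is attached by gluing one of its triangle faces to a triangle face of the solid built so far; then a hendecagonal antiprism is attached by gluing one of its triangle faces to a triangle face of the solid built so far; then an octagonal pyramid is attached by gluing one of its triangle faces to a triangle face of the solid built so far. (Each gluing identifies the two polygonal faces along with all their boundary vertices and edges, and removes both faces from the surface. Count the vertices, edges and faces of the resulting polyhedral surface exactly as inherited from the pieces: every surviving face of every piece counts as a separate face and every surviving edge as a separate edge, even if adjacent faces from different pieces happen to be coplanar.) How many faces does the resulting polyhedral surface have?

A pentagonal pyramid: V=6, E=10, F=6.
Attach a decagonal bipyramid (V=12, E=30, F=20) along a 3-gon: merge 3 vertices and 3 edges, delete both glued faces → V=15, E=37, F=24.
Attach a hendecagonal antiprism (V=22, E=44, F=24) along a 3-gon: merge 3 vertices and 3 edges, delete both glued faces → V=34, E=78, F=46.
Attach an octagonal pyramid (V=9, E=16, F=9) along a 3-gon: merge 3 vertices and 3 edges, delete both glued faces → V=40, E=91, F=53.
Check: V − E + F = 40 − 91 + 53 = 2.

53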